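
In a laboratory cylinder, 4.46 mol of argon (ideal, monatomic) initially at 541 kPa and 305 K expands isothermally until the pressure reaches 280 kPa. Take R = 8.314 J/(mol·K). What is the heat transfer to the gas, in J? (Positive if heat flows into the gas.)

V₁ = nRT₁/P₁ = 4.46×8.314×305/541 = 20.9 L.
Isothermal: T stays 305 K; PV = const ⇒ V₂ = 40.4 L, P₂ = 280 kPa.
ΔU = 0 (ideal gas, T constant).
W = nRT ln(V₂/V₁) = 4.46×8.314×305×ln(1.93) = 7450 J.
Q = ΔU + W = 7450 J.

7450 J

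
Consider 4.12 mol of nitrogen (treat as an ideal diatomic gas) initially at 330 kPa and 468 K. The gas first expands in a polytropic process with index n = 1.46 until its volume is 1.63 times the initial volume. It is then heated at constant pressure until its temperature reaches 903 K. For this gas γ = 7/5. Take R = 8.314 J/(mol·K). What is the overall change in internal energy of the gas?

V₁ = nRT₁/P₁ = 4.12×8.314×468/330 = 48.6 L.
Step 1 — Polytropic n=1.46: T₂ = T₁(V₁/V₂)^(n−1) = 468×(0.613)^0.46 = 374 K; P₂ = P₁(V₁/V₂)^n = 162 kPa.
W = (P₁V₁−P₂V₂)/(n−1) = (330×48.6−162×79.2)/0.46 = 7010 J.
ΔU = nCvΔT = 4.12×20.8×(374−468) = -8070 J.
Q = ΔU + W = -1050 J.
State after step 1: P = 162 kPa, V = 79.2 L, T = 374 K.
Step 2 — Isobaric: P stays 162 kPa; V/T = const ⇒ T₂ = 903 K, V₂ = 191 L.
W = PΔV = 162×(191−79.2) kPa·L = 18100 J.
ΔU = nCvΔT = 4.12×20.8×(903−374) = 45300 J.
Q = ΔU + W = nCpΔT = 63400 J.
Net over both steps: W = 25100 J, Q = 62400 J, ΔU = 37300 J.

37300 J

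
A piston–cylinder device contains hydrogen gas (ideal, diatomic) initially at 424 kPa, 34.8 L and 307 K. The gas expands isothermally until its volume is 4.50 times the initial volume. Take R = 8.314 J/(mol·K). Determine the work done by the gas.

n = P₁V₁/(RT₁) = 424×34.8/(8.314×307) = 5.78 mol.
Isothermal: T stays 307 K; PV = const ⇒ V₂ = 157 L, P₂ = 94.2 kPa.
W = nRT ln(V₂/V₁) = 5.78×8.314×307×ln(4.50) = 22200 J.

22200 J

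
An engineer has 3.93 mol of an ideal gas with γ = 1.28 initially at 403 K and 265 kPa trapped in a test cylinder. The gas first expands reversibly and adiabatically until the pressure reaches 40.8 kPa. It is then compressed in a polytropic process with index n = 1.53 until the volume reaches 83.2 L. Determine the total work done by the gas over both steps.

V₁ = nRT₁/P₁ = 3.93×8.314×403/265 = 49.7 L.
Step 1 — Adiabatic: T₂/T₁ = (P₂/P₁)^((γ−1)/γ) ⇒ T₂ = 403×(0.154)^0.219 = 268 K; V₂ = 214 L.
ΔU = nCvΔT = 3.93×29.7×(268−403) = -15800 J.
Q = 0 for an adiabatic process, so W = −ΔU = 15800 J.
State after step 1: P = 40.8 kPa, V = 214 L, T = 268 K.
Step 2 — Polytropic n=1.53: T₂ = T₁(V₁/V₂)^(n−1) = 268×(2.58)^0.53 = 442 K; P₂ = P₁(V₁/V₂)^n = 174 kPa.
W = (P₁V₁−P₂V₂)/(n−1) = (40.8×214−174×83.2)/0.53 = -10700 J.
ΔU = nCvΔT = 3.93×29.7×(442−268) = 20300 J.
Q = ΔU + W = 9590 J.
Net over both steps: W = 5050 J, Q = 9590 J, ΔU = 4540 J.

5050 J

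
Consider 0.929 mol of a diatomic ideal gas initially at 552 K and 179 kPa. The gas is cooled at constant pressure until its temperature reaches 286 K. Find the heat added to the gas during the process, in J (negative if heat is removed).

V₁ = nRT₁/P₁ = 0.929×8.314×552/179 = 23.8 L.
Isobaric: P stays 179 kPa; V/T = const ⇒ T₂ = 286 K, V₂ = 12.3 L.
W = PΔV = 179×(12.3−23.8) kPa·L = -2050 J.
ΔU = nCvΔT = 0.929×20.8×(286−552) = -5140 J.
Q = ΔU + W = nCpΔT = -7190 J.

-7190 J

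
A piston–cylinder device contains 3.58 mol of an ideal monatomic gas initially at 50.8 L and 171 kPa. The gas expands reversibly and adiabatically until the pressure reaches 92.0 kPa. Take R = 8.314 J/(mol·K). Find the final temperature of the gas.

T₁ = P₁V₁/(nR) = 171×50.8/(3.58×8.314) = 292 K.
Adiabatic: T₂/T₁ = (P₂/P₁)^((γ−1)/γ) ⇒ T₂ = 292×(0.538)^0.400 = 228 K; V₂ = 73.7 L.

228 K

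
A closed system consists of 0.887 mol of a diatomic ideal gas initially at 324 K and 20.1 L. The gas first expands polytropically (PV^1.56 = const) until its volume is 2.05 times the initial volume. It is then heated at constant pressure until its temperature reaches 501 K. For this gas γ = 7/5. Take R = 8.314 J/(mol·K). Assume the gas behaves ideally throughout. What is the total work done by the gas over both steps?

3510 J

P₁ = nRT₁/V₁ = 0.887×8.314×324/20.1 = 119 kPa.
Step 1 — Polytropic n=1.56: T₂ = T₁(V₁/V₂)^(n−1) = 324×(0.488)^0.56 = 217 K; P₂ = P₁(V₁/V₂)^n = 38.8 kPa.
W = (P₁V₁−P₂V₂)/(n−1) = (119×20.1−38.8×41.2)/0.56 = 1410 J.
ΔU = nCvΔT = 0.887×20.8×(217−324) = -1980 J.
Q = ΔU + W = -565 J.
State after step 1: P = 38.8 kPa, V = 41.2 L, T = 217 K.
Step 2 — Isobaric: P stays 38.8 kPa; V/T = const ⇒ T₂ = 501 K, V₂ = 95.2 L.
W = PΔV = 38.8×(95.2−41.2) kPa·L = 2100 J.
ΔU = nCvΔT = 0.887×20.8×(501−217) = 5240 J.
Q = ΔU + W = nCpΔT = 7340 J.
Net over both steps: W = 3510 J, Q = 6770 J, ΔU = 3260 J.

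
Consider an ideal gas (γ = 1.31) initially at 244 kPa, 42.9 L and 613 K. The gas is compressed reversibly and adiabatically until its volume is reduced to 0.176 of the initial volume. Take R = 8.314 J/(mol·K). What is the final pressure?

Adiabatic: TV^(γ−1) = const ⇒ T₂ = 613×(5.68)^0.310 = 1050 K; PV^γ = const ⇒ P₂ = 2380 kPa.

2380 kPa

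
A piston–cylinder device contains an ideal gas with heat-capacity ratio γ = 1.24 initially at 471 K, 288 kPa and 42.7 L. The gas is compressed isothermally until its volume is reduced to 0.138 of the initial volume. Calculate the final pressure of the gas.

Isothermal: T stays 471 K; PV = const ⇒ V₂ = 5.89 L, P₂ = 2090 kPa.

2090 kPa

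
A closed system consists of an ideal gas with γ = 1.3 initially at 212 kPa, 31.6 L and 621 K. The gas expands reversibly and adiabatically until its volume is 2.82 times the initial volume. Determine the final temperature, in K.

455 K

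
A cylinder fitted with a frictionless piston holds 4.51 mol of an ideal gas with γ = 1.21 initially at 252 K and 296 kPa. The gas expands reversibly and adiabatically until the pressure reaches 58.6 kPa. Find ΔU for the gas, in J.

V₁ = nRT₁/P₁ = 4.51×8.314×252/296 = 31.9 L.
Adiabatic: T₂/T₁ = (P₂/P₁)^((γ−1)/γ) ⇒ T₂ = 252×(0.198)^0.174 = 190 K; V₂ = 122 L.
For an ideal gas ΔU = nCvΔT with Cv = R/(γ−1) = 39.6 J/(mol·K).
ΔU = 4.51×39.6×(190−252) = -11000 J.

-11000 J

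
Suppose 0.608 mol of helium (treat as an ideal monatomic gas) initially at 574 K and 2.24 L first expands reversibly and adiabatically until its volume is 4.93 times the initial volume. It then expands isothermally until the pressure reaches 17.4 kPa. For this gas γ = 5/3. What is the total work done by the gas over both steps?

4500 J

P₁ = nRT₁/V₁ = 0.608×8.314×574/2.24 = 1300 kPa.
Step 1 — Adiabatic: TV^(γ−1) = const ⇒ T₂ = 574×(0.203)^0.667 = 198 K; PV^γ = const ⇒ P₂ = 90.7 kPa.
ΔU = nCvΔT = 0.608×12.5×(198−574) = -2850 J.
Q = 0 for an adiabatic process, so W = −ΔU = 2850 J.
State after step 1: P = 90.7 kPa, V = 11.0 L, T = 198 K.
Step 2 — Isothermal: T stays 198 K; PV = const ⇒ V₂ = 57.6 L, P₂ = 17.4 kPa.
ΔU = 0 (ideal gas, T constant).
W = nRT ln(V₂/V₁) = 0.608×8.314×198×ln(5.21) = 1650 J.
Q = ΔU + W = 1650 J.
Net over both steps: W = 4500 J, Q = 1650 J, ΔU = -2850 J.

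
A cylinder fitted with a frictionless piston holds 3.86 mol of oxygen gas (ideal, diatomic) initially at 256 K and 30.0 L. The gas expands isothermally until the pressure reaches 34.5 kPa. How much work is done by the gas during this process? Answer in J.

17000 J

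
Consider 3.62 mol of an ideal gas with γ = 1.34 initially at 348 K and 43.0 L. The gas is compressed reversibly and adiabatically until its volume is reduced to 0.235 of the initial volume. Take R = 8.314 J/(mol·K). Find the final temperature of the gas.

569 K

P₁ = nRT₁/V₁ = 3.62×8.314×348/43.0 = 244 kPa.
Adiabatic: TV^(γ−1) = const ⇒ T₂ = 348×(4.26)^0.340 = 569 K; PV^γ = const ⇒ P₂ = 1700 kPa.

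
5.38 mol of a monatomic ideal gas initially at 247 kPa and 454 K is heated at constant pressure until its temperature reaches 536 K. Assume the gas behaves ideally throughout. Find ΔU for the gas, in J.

5500 J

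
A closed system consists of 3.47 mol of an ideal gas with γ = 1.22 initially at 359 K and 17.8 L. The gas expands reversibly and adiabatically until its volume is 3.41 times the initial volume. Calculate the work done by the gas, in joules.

11100 J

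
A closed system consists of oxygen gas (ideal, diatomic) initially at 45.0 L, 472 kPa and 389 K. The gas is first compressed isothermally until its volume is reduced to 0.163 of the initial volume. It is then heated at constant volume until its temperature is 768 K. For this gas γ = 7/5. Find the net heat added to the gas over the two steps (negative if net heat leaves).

n = P₁V₁/(RT₁) = 472×45.0/(8.314×389) = 6.57 mol.
Step 1 — Isothermal: T stays 389 K; PV = const ⇒ V₂ = 7.33 L, P₂ = 2900 kPa.
ΔU = 0 (ideal gas, T constant).
W = nRT ln(V₂/V₁) = 6.57×8.314×389×ln(0.163) = -38500 J.
Q = ΔU + W = -38500 J.
State after step 1: P = 2900 kPa, V = 7.33 L, T = 389 K.
Step 2 — Isochoric: V stays 7.33 L; P/T = const ⇒ T₂ = 768 K, P₂ = 5720 kPa.
W = 0 (no volume change).
ΔU = nCvΔT = 6.57×20.8×(768−389) = 51700 J.
Q = ΔU = 51700 J.
Net over both steps: W = -38500 J, Q = 13200 J, ΔU = 51700 J.

13200 J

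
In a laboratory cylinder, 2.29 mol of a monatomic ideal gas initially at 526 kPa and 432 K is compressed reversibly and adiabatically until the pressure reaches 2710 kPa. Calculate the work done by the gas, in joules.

-11400 J

V₁ = nRT₁/P₁ = 2.29×8.314×432/526 = 15.6 L.
Adiabatic: T₂/T₁ = (P₂/P₁)^((γ−1)/γ) ⇒ T₂ = 432×(5.15)^0.400 = 832 K; V₂ = 5.85 L.
ΔU = nCvΔT = 2.29×12.5×(832−432) = 11400 J.
Q = 0 for an adiabatic process, so W = −ΔU = -11400 J.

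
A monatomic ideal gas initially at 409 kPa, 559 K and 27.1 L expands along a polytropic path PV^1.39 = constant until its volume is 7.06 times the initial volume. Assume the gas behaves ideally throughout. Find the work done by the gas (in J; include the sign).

n = P₁V₁/(RT₁) = 409×27.1/(8.314×559) = 2.38 mol.
Polytropic n=1.39: T₂ = T₁(V₁/V₂)^(n−1) = 559×(0.142)^0.39 = 261 K; P₂ = P₁(V₁/V₂)^n = 27.0 kPa.
W = (P₁V₁−P₂V₂)/(n−1) = (409×27.1−27.0×191)/0.39 = 15200 J.

15200 J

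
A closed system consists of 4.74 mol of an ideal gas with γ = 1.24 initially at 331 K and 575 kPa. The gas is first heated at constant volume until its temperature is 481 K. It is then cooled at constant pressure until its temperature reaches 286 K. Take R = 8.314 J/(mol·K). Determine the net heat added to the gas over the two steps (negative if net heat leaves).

V₁ = nRT₁/P₁ = 4.74×8.314×331/575 = 22.7 L.
Step 1 — Isochoric: V stays 22.7 L; P/T = const ⇒ T₂ = 481 K, P₂ = 836 kPa.
W = 0 (no volume change).
ΔU = nCvΔT = 4.74×34.6×(481−331) = 24600 J.
Q = ΔU = 24600 J.
State after step 1: P = 836 kPa, V = 22.7 L, T = 481 K.
Step 2 — Isobaric: P stays 836 kPa; V/T = const ⇒ T₂ = 286 K, V₂ = 13.5 L.
W = PΔV = 836×(13.5−22.7) kPa·L = -7680 J.
ΔU = nCvΔT = 4.74×34.6×(286−481) = -32000 J.
Q = ΔU + W = nCpΔT = -39700 J.
Net over both steps: W = -7680 J, Q = -15100 J, ΔU = -7390 J.

-15100 J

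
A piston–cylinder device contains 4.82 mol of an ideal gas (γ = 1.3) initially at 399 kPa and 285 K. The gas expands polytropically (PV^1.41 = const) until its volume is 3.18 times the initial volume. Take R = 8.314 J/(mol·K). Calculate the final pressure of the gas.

V₁ = nRT₁/P₁ = 4.82×8.314×285/399 = 28.6 L.
Polytropic n=1.41: T₂ = T₁(V₁/V₂)^(n−1) = 285×(0.314)^0.41 = 177 K; P₂ = P₁(V₁/V₂)^n = 78.1 kPa.

78.1 kPa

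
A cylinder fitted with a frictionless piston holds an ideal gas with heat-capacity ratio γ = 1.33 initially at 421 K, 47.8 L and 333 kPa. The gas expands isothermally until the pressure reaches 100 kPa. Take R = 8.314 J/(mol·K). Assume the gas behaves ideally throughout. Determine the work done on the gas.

-19100 J

n = P₁V₁/(RT₁) = 333×47.8/(8.314×421) = 4.55 mol.
Isothermal: T stays 421 K; PV = const ⇒ V₂ = 159 L, P₂ = 100 kPa.
W = nRT ln(V₂/V₁) = 4.55×8.314×421×ln(3.33) = 19100 J.
Work done on the gas = −W_by = -19100 J.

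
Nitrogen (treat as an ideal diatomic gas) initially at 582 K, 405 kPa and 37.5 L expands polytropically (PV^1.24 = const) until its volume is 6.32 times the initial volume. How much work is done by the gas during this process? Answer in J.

22600 J

n = P₁V₁/(RT₁) = 405×37.5/(8.314×582) = 3.14 mol.
Polytropic n=1.24: T₂ = T₁(V₁/V₂)^(n−1) = 582×(0.158)^0.24 = 374 K; P₂ = P₁(V₁/V₂)^n = 41.2 kPa.
W = (P₁V₁−P₂V₂)/(n−1) = (405×37.5−41.2×237)/0.24 = 22600 J.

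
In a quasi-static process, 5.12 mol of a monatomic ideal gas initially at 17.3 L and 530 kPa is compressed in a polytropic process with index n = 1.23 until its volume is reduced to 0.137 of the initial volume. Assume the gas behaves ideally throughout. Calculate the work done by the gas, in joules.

T₁ = P₁V₁/(nR) = 530×17.3/(5.12×8.314) = 215 K.
Polytropic n=1.23: T₂ = T₁(V₁/V₂)^(n−1) = 215×(7.30)^0.23 = 340 K; P₂ = P₁(V₁/V₂)^n = 6110 kPa.
W = (P₁V₁−P₂V₂)/(n−1) = (530×17.3−6110×2.37)/0.23 = -23100 J.

-23100 J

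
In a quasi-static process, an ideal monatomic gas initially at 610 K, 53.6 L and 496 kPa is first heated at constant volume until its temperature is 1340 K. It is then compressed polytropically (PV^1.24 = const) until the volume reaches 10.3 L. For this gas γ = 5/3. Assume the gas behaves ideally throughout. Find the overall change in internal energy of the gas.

n = P₁V₁/(RT₁) = 496×53.6/(8.314×610) = 5.24 mol.
Step 1 — Isochoric: V stays 53.6 L; P/T = const ⇒ T₂ = 1340 K, P₂ = 1090 kPa.
W = 0 (no volume change).
ΔU = nCvΔT = 5.24×12.5×(1340−610) = 47700 J.
Q = ΔU = 47700 J.
State after step 1: P = 1090 kPa, V = 53.6 L, T = 1340 K.
Step 2 — Polytropic n=1.24: T₂ = T₁(V₁/V₂)^(n−1) = 1340×(5.20)^0.24 = 1990 K; P₂ = P₁(V₁/V₂)^n = 8420 kPa.
W = (P₁V₁−P₂V₂)/(n−1) = (1090×53.6−8420×10.3)/0.24 = -118000 J.
ΔU = nCvΔT = 5.24×12.5×(1990−1340) = 42500 J.
Q = ΔU + W = -75600 J.
Net over both steps: W = -118000 J, Q = -27900 J, ΔU = 90300 J.

90300 J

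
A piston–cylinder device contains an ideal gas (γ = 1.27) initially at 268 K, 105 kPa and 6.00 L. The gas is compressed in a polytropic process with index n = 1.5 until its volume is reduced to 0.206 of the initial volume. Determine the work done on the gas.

n = P₁V₁/(RT₁) = 105×6.00/(8.314×268) = 0.283 mol.
Polytropic n=1.5: T₂ = T₁(V₁/V₂)^(n−1) = 268×(4.85)^0.50 = 590 K; P₂ = P₁(V₁/V₂)^n = 1120 kPa.
W = (P₁V₁−P₂V₂)/(n−1) = (105×6.00−1120×1.24)/0.50 = -1520 J.
Work done on the gas = −W_by = 1520 J.

1520 J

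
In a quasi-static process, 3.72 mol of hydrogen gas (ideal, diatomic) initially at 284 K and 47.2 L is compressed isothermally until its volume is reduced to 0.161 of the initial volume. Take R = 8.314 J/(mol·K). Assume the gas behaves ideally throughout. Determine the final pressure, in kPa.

1160 kPa

P₁ = nRT₁/V₁ = 3.72×8.314×284/47.2 = 186 kPa.
Isothermal: T stays 284 K; PV = const ⇒ V₂ = 7.60 L, P₂ = 1160 kPa.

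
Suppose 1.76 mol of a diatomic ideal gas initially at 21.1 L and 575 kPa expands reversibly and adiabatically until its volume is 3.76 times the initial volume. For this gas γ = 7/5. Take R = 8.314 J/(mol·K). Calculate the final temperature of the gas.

T₁ = P₁V₁/(nR) = 575×21.1/(1.76×8.314) = 829 K.
Adiabatic: TV^(γ−1) = const ⇒ T₂ = 829×(0.266)^0.400 = 488 K; PV^γ = const ⇒ P₂ = 90.0 kPa.

488 K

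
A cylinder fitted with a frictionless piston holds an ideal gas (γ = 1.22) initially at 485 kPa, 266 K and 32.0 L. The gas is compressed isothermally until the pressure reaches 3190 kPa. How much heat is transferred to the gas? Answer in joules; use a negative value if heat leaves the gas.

n = P₁V₁/(RT₁) = 485×32.0/(8.314×266) = 7.02 mol.
Isothermal: T stays 266 K; PV = const ⇒ V₂ = 4.87 L, P₂ = 3190 kPa.
ΔU = 0 (ideal gas, T constant).
W = nRT ln(V₂/V₁) = 7.02×8.314×266×ln(0.152) = -29200 J.
Q = ΔU + W = -29200 J.

-29200 J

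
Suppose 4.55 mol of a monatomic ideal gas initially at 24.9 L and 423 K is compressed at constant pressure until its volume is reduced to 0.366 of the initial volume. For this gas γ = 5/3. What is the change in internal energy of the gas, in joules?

-15200 J

P₁ = nRT₁/V₁ = 4.55×8.314×423/24.9 = 643 kPa.
Isobaric: P stays 643 kPa; V/T = const ⇒ T₂ = 155 K, V₂ = 9.11 L.
For an ideal gas ΔU = nCvΔT with Cv = (3/2)R = 12.5 J/(mol·K).
ΔU = 4.55×12.5×(155−423) = -15200 J.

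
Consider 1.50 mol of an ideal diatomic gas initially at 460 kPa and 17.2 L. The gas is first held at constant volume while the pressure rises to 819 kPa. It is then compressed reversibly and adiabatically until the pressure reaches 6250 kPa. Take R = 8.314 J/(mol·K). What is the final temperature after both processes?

T₁ = P₁V₁/(nR) = 460×17.2/(1.50×8.314) = 634 K.
Step 1 — Isochoric: V stays 17.2 L; P/T = const ⇒ T₂ = 1130 K, P₂ = 819 kPa.
W = 0 (no volume change).
ΔU = nCvΔT = 1.50×20.8×(1130−634) = 15400 J.
Q = ΔU = 15400 J.
State after step 1: P = 819 kPa, V = 17.2 L, T = 1130 K.
Step 2 — Adiabatic: T₂/T₁ = (P₂/P₁)^((γ−1)/γ) ⇒ T₂ = 1130×(7.63)^0.286 = 2020 K; V₂ = 4.03 L.
ΔU = nCvΔT = 1.50×20.8×(2020−1130) = 27700 J.
Q = 0 for an adiabatic process, so W = −ΔU = -27700 J.
Net over both steps: W = -27700 J, Q = 15400 J, ΔU = 43200 J.

2020 K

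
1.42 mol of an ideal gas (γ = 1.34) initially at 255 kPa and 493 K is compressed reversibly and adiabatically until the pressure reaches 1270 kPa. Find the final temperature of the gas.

V₁ = nRT₁/P₁ = 1.42×8.314×493/255 = 22.8 L.
Adiabatic: T₂/T₁ = (P₂/P₁)^((γ−1)/γ) ⇒ T₂ = 493×(4.98)^0.254 = 741 K; V₂ = 6.89 L.

741 K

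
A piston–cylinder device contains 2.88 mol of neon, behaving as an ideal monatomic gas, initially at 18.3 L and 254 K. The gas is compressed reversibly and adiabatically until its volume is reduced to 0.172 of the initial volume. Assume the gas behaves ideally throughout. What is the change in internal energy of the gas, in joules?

20400 J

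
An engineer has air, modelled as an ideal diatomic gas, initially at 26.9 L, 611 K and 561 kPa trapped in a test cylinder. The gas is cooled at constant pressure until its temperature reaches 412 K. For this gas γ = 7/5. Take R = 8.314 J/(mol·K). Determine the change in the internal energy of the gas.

-12300 J

n = P₁V₁/(RT₁) = 561×26.9/(8.314×611) = 2.97 mol.
Isobaric: P stays 561 kPa; V/T = const ⇒ T₂ = 412 K, V₂ = 18.1 L.
For an ideal gas ΔU = nCvΔT with Cv = (5/2)R = 20.8 J/(mol·K).
ΔU = 2.97×20.8×(412−611) = -12300 J.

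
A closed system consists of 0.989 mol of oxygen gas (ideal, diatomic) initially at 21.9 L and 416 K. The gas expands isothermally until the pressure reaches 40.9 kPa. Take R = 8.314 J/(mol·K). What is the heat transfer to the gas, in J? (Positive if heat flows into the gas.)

4580 J

P₁ = nRT₁/V₁ = 0.989×8.314×416/21.9 = 156 kPa.
Isothermal: T stays 416 K; PV = const ⇒ V₂ = 83.6 L, P₂ = 40.9 kPa.
ΔU = 0 (ideal gas, T constant).
W = nRT ln(V₂/V₁) = 0.989×8.314×416×ln(3.82) = 4580 J.
Q = ΔU + W = 4580 J.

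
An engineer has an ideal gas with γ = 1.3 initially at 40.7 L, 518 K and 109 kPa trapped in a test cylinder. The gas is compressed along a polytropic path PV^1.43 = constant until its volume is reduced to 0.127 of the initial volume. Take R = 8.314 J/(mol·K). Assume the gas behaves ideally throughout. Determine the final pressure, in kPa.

2080 kPa

Polytropic n=1.43: T₂ = T₁(V₁/V₂)^(n−1) = 518×(7.87)^0.43 = 1260 K; P₂ = P₁(V₁/V₂)^n = 2080 kPa.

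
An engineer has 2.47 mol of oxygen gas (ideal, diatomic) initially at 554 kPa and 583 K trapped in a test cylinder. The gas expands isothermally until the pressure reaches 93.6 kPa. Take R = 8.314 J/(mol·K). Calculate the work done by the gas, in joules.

V₁ = nRT₁/P₁ = 2.47×8.314×583/554 = 21.6 L.
Isothermal: T stays 583 K; PV = const ⇒ V₂ = 128 L, P₂ = 93.6 kPa.
W = nRT ln(V₂/V₁) = 2.47×8.314×583×ln(5.92) = 21300 J.

21300 J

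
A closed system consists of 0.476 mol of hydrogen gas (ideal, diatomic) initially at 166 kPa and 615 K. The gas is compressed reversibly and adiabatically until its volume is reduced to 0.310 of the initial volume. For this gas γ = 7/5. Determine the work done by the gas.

-3640 J

V₁ = nRT₁/P₁ = 0.476×8.314×615/166 = 14.7 L.
Adiabatic: TV^(γ−1) = const ⇒ T₂ = 615×(3.23)^0.400 = 982 K; PV^γ = const ⇒ P₂ = 855 kPa.
ΔU = nCvΔT = 0.476×20.8×(982−615) = 3640 J.
Q = 0 for an adiabatic process, so W = −ΔU = -3640 J.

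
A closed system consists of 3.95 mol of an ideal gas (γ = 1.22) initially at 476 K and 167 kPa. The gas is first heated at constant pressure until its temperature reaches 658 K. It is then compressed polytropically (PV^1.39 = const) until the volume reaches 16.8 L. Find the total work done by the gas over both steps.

V₁ = nRT₁/P₁ = 3.95×8.314×476/167 = 93.6 L.
Step 1 — Isobaric: P stays 167 kPa; V/T = const ⇒ T₂ = 658 K, V₂ = 129 L.
W = PΔV = 167×(129−93.6) kPa·L = 5980 J.
ΔU = nCvΔT = 3.95×37.8×(658−476) = 27200 J.
Q = ΔU + W = nCpΔT = 33100 J.
State after step 1: P = 167 kPa, V = 129 L, T = 658 K.
Step 2 — Polytropic n=1.39: T₂ = T₁(V₁/V₂)^(n−1) = 658×(7.70)^0.39 = 1460 K; P₂ = P₁(V₁/V₂)^n = 2850 kPa.
W = (P₁V₁−P₂V₂)/(n−1) = (167×129−2850×16.8)/0.39 = -67400 J.
ΔU = nCvΔT = 3.95×37.8×(1460−658) = 120000 J.
Q = ΔU + W = 52100 J.
Net over both steps: W = -61500 J, Q = 85300 J, ΔU = 147000 J.

-61500 J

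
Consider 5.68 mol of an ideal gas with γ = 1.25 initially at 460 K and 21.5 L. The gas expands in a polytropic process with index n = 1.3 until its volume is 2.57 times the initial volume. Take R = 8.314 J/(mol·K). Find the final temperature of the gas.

P₁ = nRT₁/V₁ = 5.68×8.314×460/21.5 = 1010 kPa.
Polytropic n=1.3: T₂ = T₁(V₁/V₂)^(n−1) = 460×(0.389)^0.30 = 347 K; P₂ = P₁(V₁/V₂)^n = 296 kPa.

347 K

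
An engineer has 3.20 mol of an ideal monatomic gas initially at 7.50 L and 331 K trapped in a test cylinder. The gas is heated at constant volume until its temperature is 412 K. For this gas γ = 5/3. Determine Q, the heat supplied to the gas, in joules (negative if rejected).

3230 J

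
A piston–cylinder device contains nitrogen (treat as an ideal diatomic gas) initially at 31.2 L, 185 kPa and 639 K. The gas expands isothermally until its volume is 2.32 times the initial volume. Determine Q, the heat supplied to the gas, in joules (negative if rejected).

4860 J

n = P₁V₁/(RT₁) = 185×31.2/(8.314×639) = 1.09 mol.
Isothermal: T stays 639 K; PV = const ⇒ V₂ = 72.4 L, P₂ = 79.7 kPa.
ΔU = 0 (ideal gas, T constant).
W = nRT ln(V₂/V₁) = 1.09×8.314×639×ln(2.32) = 4860 J.
Q = ΔU + W = 4860 J.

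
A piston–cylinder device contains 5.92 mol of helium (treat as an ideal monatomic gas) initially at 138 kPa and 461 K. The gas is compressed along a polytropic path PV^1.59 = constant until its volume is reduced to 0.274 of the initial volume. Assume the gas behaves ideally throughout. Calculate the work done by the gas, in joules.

-44100 J

V₁ = nRT₁/P₁ = 5.92×8.314×461/138 = 164 L.
Polytropic n=1.59: T₂ = T₁(V₁/V₂)^(n−1) = 461×(3.65)^0.59 = 990 K; P₂ = P₁(V₁/V₂)^n = 1080 kPa.
W = (P₁V₁−P₂V₂)/(n−1) = (138×164−1080×45.1)/0.59 = -44100 J.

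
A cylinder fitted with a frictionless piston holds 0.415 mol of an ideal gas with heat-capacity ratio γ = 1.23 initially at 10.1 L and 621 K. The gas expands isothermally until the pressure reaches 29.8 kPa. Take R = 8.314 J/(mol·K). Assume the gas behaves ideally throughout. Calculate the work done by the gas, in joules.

4210 J

P₁ = nRT₁/V₁ = 0.415×8.314×621/10.1 = 212 kPa.
Isothermal: T stays 621 K; PV = const ⇒ V₂ = 71.9 L, P₂ = 29.8 kPa.
W = nRT ln(V₂/V₁) = 0.415×8.314×621×ln(7.12) = 4210 J.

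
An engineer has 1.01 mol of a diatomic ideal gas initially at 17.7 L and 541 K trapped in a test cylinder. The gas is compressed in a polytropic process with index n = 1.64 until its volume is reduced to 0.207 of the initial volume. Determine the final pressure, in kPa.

3400 kPa

P₁ = nRT₁/V₁ = 1.01×8.314×541/17.7 = 257 kPa.
Polytropic n=1.64: T₂ = T₁(V₁/V₂)^(n−1) = 541×(4.83)^0.64 = 1480 K; P₂ = P₁(V₁/V₂)^n = 3400 kPa.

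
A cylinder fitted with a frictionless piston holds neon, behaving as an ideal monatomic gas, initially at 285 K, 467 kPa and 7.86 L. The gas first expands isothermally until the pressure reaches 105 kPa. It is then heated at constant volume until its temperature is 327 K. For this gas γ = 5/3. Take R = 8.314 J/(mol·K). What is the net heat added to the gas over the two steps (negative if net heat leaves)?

6290 J

n = P₁V₁/(RT₁) = 467×7.86/(8.314×285) = 1.55 mol.
Step 1 — Isothermal: T stays 285 K; PV = const ⇒ V₂ = 35.0 L, P₂ = 105 kPa.
ΔU = 0 (ideal gas, T constant).
W = nRT ln(V₂/V₁) = 1.55×8.314×285×ln(4.45) = 5480 J.
Q = ΔU + W = 5480 J.
State after step 1: P = 105 kPa, V = 35.0 L, T = 285 K.
Step 2 — Isochoric: V stays 35.0 L; P/T = const ⇒ T₂ = 327 K, P₂ = 120 kPa.
W = 0 (no volume change).
ΔU = nCvΔT = 1.55×12.5×(327−285) = 811 J.
Q = ΔU = 811 J.
Net over both steps: W = 5480 J, Q = 6290 J, ΔU = 811 J.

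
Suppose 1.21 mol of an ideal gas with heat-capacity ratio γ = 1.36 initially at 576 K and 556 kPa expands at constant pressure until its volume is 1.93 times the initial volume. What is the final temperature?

V₁ = nRT₁/P₁ = 1.21×8.314×576/556 = 10.4 L.
Isobaric: P stays 556 kPa; V/T = const ⇒ T₂ = 1110 K, V₂ = 20.1 L.

1110 K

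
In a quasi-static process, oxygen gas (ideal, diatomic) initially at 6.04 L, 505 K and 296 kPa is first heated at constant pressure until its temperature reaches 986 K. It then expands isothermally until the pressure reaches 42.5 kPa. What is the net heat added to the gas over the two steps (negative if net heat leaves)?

n = P₁V₁/(RT₁) = 296×6.04/(8.314×505) = 0.426 mol.
Step 1 — Isobaric: P stays 296 kPa; V/T = const ⇒ T₂ = 986 K, V₂ = 11.8 L.
W = PΔV = 296×(11.8−6.04) kPa·L = 1700 J.
ΔU = nCvΔT = 0.426×20.8×(986−505) = 4260 J.
Q = ΔU + W = nCpΔT = 5960 J.
State after step 1: P = 296 kPa, V = 11.8 L, T = 986 K.
Step 2 — Isothermal: T stays 986 K; PV = const ⇒ V₂ = 82.1 L, P₂ = 42.5 kPa.
ΔU = 0 (ideal gas, T constant).
W = nRT ln(V₂/V₁) = 0.426×8.314×986×ln(6.96) = 6770 J.
Q = ΔU + W = 6770 J.
Net over both steps: W = 8480 J, Q = 12700 J, ΔU = 4260 J.

12700 J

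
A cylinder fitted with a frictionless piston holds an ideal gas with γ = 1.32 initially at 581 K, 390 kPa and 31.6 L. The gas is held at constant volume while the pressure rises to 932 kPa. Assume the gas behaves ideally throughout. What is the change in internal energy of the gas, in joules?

n = P₁V₁/(RT₁) = 390×31.6/(8.314×581) = 2.55 mol.
Isochoric: V stays 31.6 L; P/T = const ⇒ T₂ = 1390 K, P₂ = 932 kPa.
For an ideal gas ΔU = nCvΔT with Cv = R/(γ−1) = 26.0 J/(mol·K).
ΔU = 2.55×26.0×(1390−581) = 53500 J.

53500 J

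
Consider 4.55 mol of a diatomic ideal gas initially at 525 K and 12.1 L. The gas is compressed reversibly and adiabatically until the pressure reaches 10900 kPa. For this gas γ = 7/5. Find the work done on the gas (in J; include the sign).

P₁ = nRT₁/V₁ = 4.55×8.314×525/12.1 = 1640 kPa.
Adiabatic: T₂/T₁ = (P₂/P₁)^((γ−1)/γ) ⇒ T₂ = 525×(6.64)^0.286 = 902 K; V₂ = 3.13 L.
ΔU = nCvΔT = 4.55×20.8×(902−525) = 35600 J.
Q = 0 for an adiabatic process, so W = −ΔU = -35600 J.
Work done on the gas = −W_by = 35600 J.

35600 J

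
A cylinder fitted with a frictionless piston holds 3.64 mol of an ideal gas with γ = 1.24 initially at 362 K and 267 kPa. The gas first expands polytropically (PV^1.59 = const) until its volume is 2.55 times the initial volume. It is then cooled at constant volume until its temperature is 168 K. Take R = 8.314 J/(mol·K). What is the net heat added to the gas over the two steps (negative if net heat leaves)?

-16600 J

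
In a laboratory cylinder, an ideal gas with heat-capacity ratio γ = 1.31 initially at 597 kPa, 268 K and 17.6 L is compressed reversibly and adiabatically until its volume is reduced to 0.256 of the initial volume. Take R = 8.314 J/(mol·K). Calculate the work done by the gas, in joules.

-17800 J

n = P₁V₁/(RT₁) = 597×17.6/(8.314×268) = 4.72 mol.
Adiabatic: TV^(γ−1) = const ⇒ T₂ = 268×(3.91)^0.310 = 409 K; PV^γ = const ⇒ P₂ = 3560 kPa.
ΔU = nCvΔT = 4.72×26.8×(409−268) = 17800 J.
Q = 0 for an adiabatic process, so W = −ΔU = -17800 J.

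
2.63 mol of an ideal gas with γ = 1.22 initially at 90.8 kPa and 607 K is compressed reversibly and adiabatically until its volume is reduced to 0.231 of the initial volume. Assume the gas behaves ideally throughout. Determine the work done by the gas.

-22900 J

V₁ = nRT₁/P₁ = 2.63×8.314×607/90.8 = 146 L.
Adiabatic: TV^(γ−1) = const ⇒ T₂ = 607×(4.33)^0.220 = 838 K; PV^γ = const ⇒ P₂ = 543 kPa.
ΔU = nCvΔT = 2.63×37.8×(838−607) = 22900 J.
Q = 0 for an adiabatic process, so W = −ΔU = -22900 J.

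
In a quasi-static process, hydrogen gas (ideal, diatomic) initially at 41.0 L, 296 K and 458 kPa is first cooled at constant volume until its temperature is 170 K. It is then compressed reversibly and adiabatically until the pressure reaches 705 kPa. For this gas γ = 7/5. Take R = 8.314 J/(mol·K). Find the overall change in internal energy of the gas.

-11200 J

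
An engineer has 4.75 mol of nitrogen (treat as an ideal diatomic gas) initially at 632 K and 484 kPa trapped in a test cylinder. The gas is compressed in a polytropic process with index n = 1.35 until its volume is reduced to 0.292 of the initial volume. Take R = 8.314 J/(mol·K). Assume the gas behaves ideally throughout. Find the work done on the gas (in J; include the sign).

V₁ = nRT₁/P₁ = 4.75×8.314×632/484 = 51.6 L.
Polytropic n=1.35: T₂ = T₁(V₁/V₂)^(n−1) = 632×(3.42)^0.35 = 972 K; P₂ = P₁(V₁/V₂)^n = 2550 kPa.
W = (P₁V₁−P₂V₂)/(n−1) = (484×51.6−2550×15.1)/0.35 = -38400 J.
Work done on the gas = −W_by = 38400 J.

38400 J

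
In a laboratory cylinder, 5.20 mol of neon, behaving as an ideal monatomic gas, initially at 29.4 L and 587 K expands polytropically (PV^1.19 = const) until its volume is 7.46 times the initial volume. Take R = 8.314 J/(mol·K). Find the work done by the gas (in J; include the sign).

P₁ = nRT₁/V₁ = 5.20×8.314×587/29.4 = 863 kPa.
Polytropic n=1.19: T₂ = T₁(V₁/V₂)^(n−1) = 587×(0.134)^0.19 = 401 K; P₂ = P₁(V₁/V₂)^n = 79.0 kPa.
W = (P₁V₁−P₂V₂)/(n−1) = (863×29.4−79.0×219)/0.19 = 42400 J.

42400 J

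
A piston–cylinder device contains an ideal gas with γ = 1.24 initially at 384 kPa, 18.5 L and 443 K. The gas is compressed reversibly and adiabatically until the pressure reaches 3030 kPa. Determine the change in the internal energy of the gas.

n = P₁V₁/(RT₁) = 384×18.5/(8.314×443) = 1.93 mol.
Adiabatic: T₂/T₁ = (P₂/P₁)^((γ−1)/γ) ⇒ T₂ = 443×(7.89)^0.194 = 661 K; V₂ = 3.50 L.
For an ideal gas ΔU = nCvΔT with Cv = R/(γ−1) = 34.6 J/(mol·K).
ΔU = 1.93×34.6×(661−443) = 14500 J.

14500 J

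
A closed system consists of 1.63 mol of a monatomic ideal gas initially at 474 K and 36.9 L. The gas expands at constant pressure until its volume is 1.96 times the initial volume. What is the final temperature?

P₁ = nRT₁/V₁ = 1.63×8.314×474/36.9 = 174 kPa.
Isobaric: P stays 174 kPa; V/T = const ⇒ T₂ = 929 K, V₂ = 72.3 L.

929 K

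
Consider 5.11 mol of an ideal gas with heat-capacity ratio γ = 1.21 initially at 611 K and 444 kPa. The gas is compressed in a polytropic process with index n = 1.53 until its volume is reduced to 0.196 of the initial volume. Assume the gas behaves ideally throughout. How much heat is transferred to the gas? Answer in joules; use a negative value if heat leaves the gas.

102000 J

V₁ = nRT₁/P₁ = 5.11×8.314×611/444 = 58.5 L.
Polytropic n=1.53: T₂ = T₁(V₁/V₂)^(n−1) = 611×(5.10)^0.53 = 1450 K; P₂ = P₁(V₁/V₂)^n = 5370 kPa.
W = (P₁V₁−P₂V₂)/(n−1) = (444×58.5−5370×11.5)/0.53 = -67200 J.
ΔU = nCvΔT = 5.11×39.6×(1450−611) = 170000 J.
Q = ΔU + W = 102000 J.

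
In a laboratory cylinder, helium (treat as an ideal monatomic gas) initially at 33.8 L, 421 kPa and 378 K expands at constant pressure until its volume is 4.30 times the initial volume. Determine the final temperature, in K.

1630 K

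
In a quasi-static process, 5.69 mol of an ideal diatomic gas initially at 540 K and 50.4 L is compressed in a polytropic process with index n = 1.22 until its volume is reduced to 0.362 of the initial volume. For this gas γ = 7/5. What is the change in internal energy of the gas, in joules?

P₁ = nRT₁/V₁ = 5.69×8.314×540/50.4 = 507 kPa.
Polytropic n=1.22: T₂ = T₁(V₁/V₂)^(n−1) = 540×(2.76)^0.22 = 675 K; P₂ = P₁(V₁/V₂)^n = 1750 kPa.
For an ideal gas ΔU = nCvΔT with Cv = (5/2)R = 20.8 J/(mol·K).
ΔU = 5.69×20.8×(675−540) = 16000 J.

16000 J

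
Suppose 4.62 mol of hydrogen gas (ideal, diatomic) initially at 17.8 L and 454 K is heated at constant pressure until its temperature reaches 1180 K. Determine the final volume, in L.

46.3 L

P₁ = nRT₁/V₁ = 4.62×8.314×454/17.8 = 980 kPa.
Isobaric: P stays 980 kPa; V/T = const ⇒ T₂ = 1180 K, V₂ = 46.3 L.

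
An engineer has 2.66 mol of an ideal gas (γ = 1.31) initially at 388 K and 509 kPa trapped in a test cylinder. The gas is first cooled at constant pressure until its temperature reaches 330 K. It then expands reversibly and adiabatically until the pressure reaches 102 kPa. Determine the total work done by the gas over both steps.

V₁ = nRT₁/P₁ = 2.66×8.314×388/509 = 16.9 L.
Step 1 — Isobaric: P stays 509 kPa; V/T = const ⇒ T₂ = 330 K, V₂ = 14.3 L.
W = PΔV = 509×(14.3−16.9) kPa·L = -1280 J.
ΔU = nCvΔT = 2.66×26.8×(330−388) = -4140 J.
Q = ΔU + W = nCpΔT = -5420 J.
State after step 1: P = 509 kPa, V = 14.3 L, T = 330 K.
Step 2 — Adiabatic: T₂/T₁ = (P₂/P₁)^((γ−1)/γ) ⇒ T₂ = 330×(0.200)^0.237 = 226 K; V₂ = 48.9 L.
ΔU = nCvΔT = 2.66×26.8×(226−330) = -7450 J.
Q = 0 for an adiabatic process, so W = −ΔU = 7450 J.
Net over both steps: W = 6170 J, Q = -5420 J, ΔU = -11600 J.

6170 J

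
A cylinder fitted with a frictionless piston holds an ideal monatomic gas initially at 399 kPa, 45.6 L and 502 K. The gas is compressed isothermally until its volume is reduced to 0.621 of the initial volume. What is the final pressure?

643 kPa

Isothermal: T stays 502 K; PV = const ⇒ V₂ = 28.3 L, P₂ = 643 kPa.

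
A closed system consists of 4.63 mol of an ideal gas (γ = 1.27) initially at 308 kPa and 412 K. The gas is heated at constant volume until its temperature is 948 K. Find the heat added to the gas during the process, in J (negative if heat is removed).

V₁ = nRT₁/P₁ = 4.63×8.314×412/308 = 51.5 L.
Isochoric: V stays 51.5 L; P/T = const ⇒ T₂ = 948 K, P₂ = 709 kPa.
W = 0 (no volume change).
ΔU = nCvΔT = 4.63×30.8×(948−412) = 76400 J.
Q = ΔU = 76400 J.

76400 J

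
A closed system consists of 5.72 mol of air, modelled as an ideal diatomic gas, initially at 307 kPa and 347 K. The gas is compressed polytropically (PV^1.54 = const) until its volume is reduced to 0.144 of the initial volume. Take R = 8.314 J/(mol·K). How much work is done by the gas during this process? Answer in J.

-56500 J

V₁ = nRT₁/P₁ = 5.72×8.314×347/307 = 53.8 L.
Polytropic n=1.54: T₂ = T₁(V₁/V₂)^(n−1) = 347×(6.94)^0.54 = 988 K; P₂ = P₁(V₁/V₂)^n = 6070 kPa.
W = (P₁V₁−P₂V₂)/(n−1) = (307×53.8−6070×7.74)/0.54 = -56500 J.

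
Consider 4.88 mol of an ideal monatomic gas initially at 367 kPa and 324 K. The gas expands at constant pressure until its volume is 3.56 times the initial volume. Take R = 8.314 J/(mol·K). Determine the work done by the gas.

V₁ = nRT₁/P₁ = 4.88×8.314×324/367 = 35.8 L.
Isobaric: P stays 367 kPa; V/T = const ⇒ T₂ = 1150 K, V₂ = 128 L.
W = PΔV = 367×(128−35.8) kPa·L = 33700 J.

33700 J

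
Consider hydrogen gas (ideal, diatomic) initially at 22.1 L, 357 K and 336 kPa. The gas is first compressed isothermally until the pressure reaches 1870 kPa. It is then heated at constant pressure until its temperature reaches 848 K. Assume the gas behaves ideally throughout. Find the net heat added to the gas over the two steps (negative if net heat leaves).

23000 J

n = P₁V₁/(RT₁) = 336×22.1/(8.314×357) = 2.50 mol.
Step 1 — Isothermal: T stays 357 K; PV = const ⇒ V₂ = 3.97 L, P₂ = 1870 kPa.
ΔU = 0 (ideal gas, T constant).
W = nRT ln(V₂/V₁) = 2.50×8.314×357×ln(0.180) = -12700 J.
Q = ΔU + W = -12700 J.
State after step 1: P = 1870 kPa, V = 3.97 L, T = 357 K.
Step 2 — Isobaric: P stays 1870 kPa; V/T = const ⇒ T₂ = 848 K, V₂ = 9.43 L.
W = PΔV = 1870×(9.43−3.97) kPa·L = 10200 J.
ΔU = nCvΔT = 2.50×20.8×(848−357) = 25500 J.
Q = ΔU + W = nCpΔT = 35700 J.
Net over both steps: W = -2530 J, Q = 23000 J, ΔU = 25500 J.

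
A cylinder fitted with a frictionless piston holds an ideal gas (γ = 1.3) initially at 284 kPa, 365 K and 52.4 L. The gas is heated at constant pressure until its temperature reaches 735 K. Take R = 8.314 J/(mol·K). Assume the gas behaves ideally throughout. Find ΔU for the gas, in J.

n = P₁V₁/(RT₁) = 284×52.4/(8.314×365) = 4.90 mol.
Isobaric: P stays 284 kPa; V/T = const ⇒ T₂ = 735 K, V₂ = 106 L.
For an ideal gas ΔU = nCvΔT with Cv = R/(γ−1) = 27.7 J/(mol·K).
ΔU = 4.90×27.7×(735−365) = 50300 J.

50300 J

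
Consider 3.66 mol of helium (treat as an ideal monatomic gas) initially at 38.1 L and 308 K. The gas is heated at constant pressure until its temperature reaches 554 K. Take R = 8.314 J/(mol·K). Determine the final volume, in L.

68.5 L

P₁ = nRT₁/V₁ = 3.66×8.314×308/38.1 = 246 kPa.
Isobaric: P stays 246 kPa; V/T = const ⇒ T₂ = 554 K, V₂ = 68.5 L.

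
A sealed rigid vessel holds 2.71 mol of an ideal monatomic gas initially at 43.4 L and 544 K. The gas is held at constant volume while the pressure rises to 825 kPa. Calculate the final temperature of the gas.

P₁ = nRT₁/V₁ = 2.71×8.314×544/43.4 = 282 kPa.
Isochoric: V stays 43.4 L; P/T = const ⇒ T₂ = 1590 K, P₂ = 825 kPa.

1590 K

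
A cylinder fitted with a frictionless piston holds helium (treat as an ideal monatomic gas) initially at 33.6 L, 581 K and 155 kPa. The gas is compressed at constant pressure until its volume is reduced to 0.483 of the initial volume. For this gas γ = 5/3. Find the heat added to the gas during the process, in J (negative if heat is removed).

n = P₁V₁/(RT₁) = 155×33.6/(8.314×581) = 1.08 mol.
Isobaric: P stays 155 kPa; V/T = const ⇒ T₂ = 281 K, V₂ = 16.2 L.
W = PΔV = 155×(16.2−33.6) kPa·L = -2690 J.
ΔU = nCvΔT = 1.08×12.5×(281−581) = -4040 J.
Q = ΔU + W = nCpΔT = -6730 J.

-6730 J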